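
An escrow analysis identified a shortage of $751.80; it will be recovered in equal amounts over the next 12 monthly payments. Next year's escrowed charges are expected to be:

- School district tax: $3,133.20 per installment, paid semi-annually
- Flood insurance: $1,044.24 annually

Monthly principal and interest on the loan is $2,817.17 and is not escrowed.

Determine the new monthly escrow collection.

$671.87

School district tax — $3,133.20 × 2 = $6,266.40/yr
Flood insurance — $1,044.24/yr
Total annual escrow = $6,266.40 + $1,044.24 = $7,310.64
Monthly escrow = $7,310.64 ÷ 12 = $609.22
Shortage spread = $751.80 / 12 = $62.65/mo
Adjusted monthly = $609.22 + $62.65 = $671.87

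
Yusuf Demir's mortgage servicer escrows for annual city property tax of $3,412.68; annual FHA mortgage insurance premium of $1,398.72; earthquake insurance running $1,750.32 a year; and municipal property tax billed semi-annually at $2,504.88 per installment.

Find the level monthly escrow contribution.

City property tax — $3,412.68 per year
FHA mortgage insurance premium — $1,398.72 per year
Earthquake insurance — $1,750.32 per year
Municipal property tax — $2,504.88 × 2 = $5,009.76 per year
Annual escrow total = $11,571.48
Monthly escrow = $11,571.48 / 12 = $964.29

$964.29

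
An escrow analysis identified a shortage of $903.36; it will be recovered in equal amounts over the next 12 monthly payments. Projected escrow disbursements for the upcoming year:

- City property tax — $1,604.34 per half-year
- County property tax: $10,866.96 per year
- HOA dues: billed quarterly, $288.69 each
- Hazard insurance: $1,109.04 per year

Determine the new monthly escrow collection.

$1,436.90

City property tax: $1,604.34 × 2 = $3,208.68/yr
County property tax: $10,866.96/yr
HOA dues: $288.69 × 4 = $1,154.76/yr
Hazard insurance: $1,109.04/yr
Total annual escrow = $3,208.68 + $10,866.96 + $1,154.76 + $1,109.04 = $16,339.44
Base monthly escrow = $16,339.44 ÷ 12 = $1,361.62
Monthly shortage recovery: $903.36 / 12 = $75.28
Adjusted monthly = $1,361.62 + $75.28 = $1,436.90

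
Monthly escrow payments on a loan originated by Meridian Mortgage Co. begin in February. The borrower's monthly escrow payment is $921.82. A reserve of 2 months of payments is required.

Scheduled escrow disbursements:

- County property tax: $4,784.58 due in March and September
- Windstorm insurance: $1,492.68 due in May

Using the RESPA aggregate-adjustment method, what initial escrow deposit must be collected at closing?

$5,530.92

Cushion = 2 × $921.82 = $1,843.64
Trial balance (start $0, +$921.82 each month, − disbursements):
  Feb: +$921.82 → $921.82
  Mar: +$921.82 − $4,784.58 → -$2,940.94
  Apr: +$921.82 → -$2,019.12
  May: +$921.82 − $1,492.68 → -$2,589.98
  Jun: +$921.82 → -$1,668.16
  Jul: +$921.82 → -$746.34
  Aug: +$921.82 → $175.48
  Sep: +$921.82 − $4,784.58 → -$3,687.28
  Oct: +$921.82 → -$2,765.46
  Nov: +$921.82 → -$1,843.64
  Dec: +$921.82 → -$921.82
  Jan: +$921.82 → $0.00
Lowest trial balance = -$3,687.28 (Sep)
Initial deposit = cushion − low point = $1,843.64 − (-$3,687.28) = $5,530.92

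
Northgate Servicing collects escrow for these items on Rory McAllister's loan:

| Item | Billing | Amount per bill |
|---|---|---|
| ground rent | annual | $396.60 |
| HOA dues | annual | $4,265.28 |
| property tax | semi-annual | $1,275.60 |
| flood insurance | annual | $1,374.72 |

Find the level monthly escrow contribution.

Ground rent = $396.60
HOA dues = $4,265.28
Property tax = $1,275.60 × 2 = $2,551.20
Flood insurance = $1,374.72
Combined annual = $396.60 + $4,265.28 + $2,551.20 + $1,374.72 = $8,587.80
Base monthly escrow = $8,587.80 / 12 = $715.65

$715.65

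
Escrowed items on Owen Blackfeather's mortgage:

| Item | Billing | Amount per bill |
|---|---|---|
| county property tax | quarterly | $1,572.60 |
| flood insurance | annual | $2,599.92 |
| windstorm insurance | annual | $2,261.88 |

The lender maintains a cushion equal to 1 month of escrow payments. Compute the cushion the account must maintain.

County property tax: $1,572.60 × 4 = $6,290.40 annually
Flood insurance: $2,599.92 annually
Windstorm insurance: $2,261.88 annually
Total per year = $6,290.40 + $2,599.92 + $2,261.88 = $11,152.20
Monthly escrow = $11,152.20 ÷ 12 = $929.35
Cushion = 1 × $929.35 = $929.35

$929.35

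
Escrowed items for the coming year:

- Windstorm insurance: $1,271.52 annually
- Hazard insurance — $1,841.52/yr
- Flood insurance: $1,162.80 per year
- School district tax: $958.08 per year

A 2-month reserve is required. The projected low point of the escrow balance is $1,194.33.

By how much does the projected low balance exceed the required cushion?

$322.01

Windstorm insurance — $1,271.52 annually
Hazard insurance — $1,841.52 annually
Flood insurance — $1,162.80 annually
School district tax — $958.08 annually
Total annual escrow = $1,271.52 + $1,841.52 + $1,162.80 + $958.08 = $5,233.92
Monthly escrow = $5,233.92 ÷ 12 = $436.16
Required reserve = 2 × $436.16 = $872.32
Excess over cushion: $1,194.33 − $872.32 = $322.01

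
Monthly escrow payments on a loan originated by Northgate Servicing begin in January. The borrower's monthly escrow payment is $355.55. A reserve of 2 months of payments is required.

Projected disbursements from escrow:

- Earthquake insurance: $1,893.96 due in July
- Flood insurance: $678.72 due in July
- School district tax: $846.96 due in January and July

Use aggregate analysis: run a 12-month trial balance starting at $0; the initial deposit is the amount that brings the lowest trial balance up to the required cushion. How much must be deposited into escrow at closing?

$2,488.85

Cushion = 2 × $355.55 = $711.10
Trial balance (start $0, +$355.55 each month, − disbursements):
  Jan: +$355.55 − $846.96 → -$491.41
  Feb: +$355.55 → -$135.86
  Mar: +$355.55 → $219.69
  Apr: +$355.55 → $575.24
  May: +$355.55 → $930.79
  Jun: +$355.55 → $1,286.34
  Jul: +$355.55 − $3,419.64 → -$1,777.75
  Aug: +$355.55 → -$1,422.20
  Sep: +$355.55 → -$1,066.65
  Oct: +$355.55 → -$711.10
  Nov: +$355.55 → -$355.55
  Dec: +$355.55 → $0.00
Lowest trial balance = -$1,777.75 (Jul)
Initial deposit = cushion − low point = $711.10 − (-$1,777.75) = $2,488.85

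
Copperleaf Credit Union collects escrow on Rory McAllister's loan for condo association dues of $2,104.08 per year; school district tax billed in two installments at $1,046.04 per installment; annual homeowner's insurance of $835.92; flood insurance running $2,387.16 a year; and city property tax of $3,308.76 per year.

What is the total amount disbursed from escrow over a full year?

$10,728.00

Condo association dues = $2,104.08 annually
School district tax = $1,046.04 × 2 = $2,092.08 annually
Homeowner's insurance = $835.92 annually
Flood insurance = $2,387.16 annually
City property tax = $3,308.76 annually
Total per year = $10,728.00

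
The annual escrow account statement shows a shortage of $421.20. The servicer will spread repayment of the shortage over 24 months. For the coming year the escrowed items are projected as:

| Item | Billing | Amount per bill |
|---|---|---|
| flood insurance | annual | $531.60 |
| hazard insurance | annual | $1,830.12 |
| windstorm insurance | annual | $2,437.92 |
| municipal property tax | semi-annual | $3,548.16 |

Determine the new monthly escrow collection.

Flood insurance — $531.60 annually
Hazard insurance — $1,830.12 annually
Windstorm insurance — $2,437.92 annually
Municipal property tax — $3,548.16 × 2 = $7,096.32 annually
Combined annual = $531.60 + $1,830.12 + $2,437.92 + $7,096.32 = $11,895.96
Monthly = $11,895.96 ÷ 12 = $991.33
Monthly shortage recovery: $421.20 ÷ 24 = $17.55
Adjusted monthly = $991.33 + $17.55 = $1,008.88

$1,008.88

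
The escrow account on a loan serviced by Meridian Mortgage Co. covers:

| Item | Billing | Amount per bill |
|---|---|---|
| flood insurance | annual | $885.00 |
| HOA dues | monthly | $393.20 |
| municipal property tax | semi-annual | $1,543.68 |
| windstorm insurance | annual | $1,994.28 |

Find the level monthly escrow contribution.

Flood insurance: $885.00 per year
HOA dues: $393.20 × 12 = $4,718.40 per year
Municipal property tax: $1,543.68 × 2 = $3,087.36 per year
Windstorm insurance: $1,994.28 per year
Yearly total = $10,685.04
Monthly = $10,685.04 / 12 = $890.42

$890.42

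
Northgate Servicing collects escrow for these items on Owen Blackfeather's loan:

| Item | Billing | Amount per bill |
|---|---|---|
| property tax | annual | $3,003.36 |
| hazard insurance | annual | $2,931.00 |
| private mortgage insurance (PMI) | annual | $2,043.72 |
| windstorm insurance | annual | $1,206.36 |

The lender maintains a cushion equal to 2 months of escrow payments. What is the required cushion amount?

$1,530.74

Property tax = $3,003.36 annually
Hazard insurance = $2,931.00 annually
Private mortgage insurance (PMI) = $2,043.72 annually
Windstorm insurance = $1,206.36 annually
Yearly total = $3,003.36 + $2,931.00 + $2,043.72 + $1,206.36 = $9,184.44
Monthly escrow = $9,184.44 / 12 = $765.37
Cushion = 2 × $765.37 = $1,530.74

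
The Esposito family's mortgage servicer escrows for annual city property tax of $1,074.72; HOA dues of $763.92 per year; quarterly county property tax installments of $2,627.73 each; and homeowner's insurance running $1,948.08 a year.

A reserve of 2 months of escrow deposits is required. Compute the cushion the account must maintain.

$2,382.94

City property tax: $1,074.72/yr
HOA dues: $763.92/yr
County property tax: $2,627.73 × 4 = $10,510.92/yr
Homeowner's insurance: $1,948.08/yr
Yearly total = $14,297.64
Base monthly escrow = $14,297.64 / 12 = $1,191.47
Reserve = 2 × $1,191.47 = $2,382.94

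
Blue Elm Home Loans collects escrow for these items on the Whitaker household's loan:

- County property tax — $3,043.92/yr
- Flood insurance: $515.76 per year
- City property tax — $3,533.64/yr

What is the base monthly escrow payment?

County property tax = $3,043.92 per year
Flood insurance = $515.76 per year
City property tax = $3,533.64 per year
Combined annual = $7,093.32
Monthly = $7,093.32 ÷ 12 = $591.11

$591.11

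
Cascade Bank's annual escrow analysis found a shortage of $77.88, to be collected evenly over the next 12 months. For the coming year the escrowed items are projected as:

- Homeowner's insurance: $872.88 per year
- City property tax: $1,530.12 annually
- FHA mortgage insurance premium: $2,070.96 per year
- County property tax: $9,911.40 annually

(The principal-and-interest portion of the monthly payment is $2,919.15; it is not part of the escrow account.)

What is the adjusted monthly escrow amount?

Homeowner's insurance = $872.88/yr
City property tax = $1,530.12/yr
FHA mortgage insurance premium = $2,070.96/yr
County property tax = $9,911.40/yr
Annual escrow total = $872.88 + $1,530.12 + $2,070.96 + $9,911.40 = $14,385.36
Monthly escrow = $14,385.36 / 12 = $1,198.78
Shortage per month = $77.88 ÷ 12 = $6.49
Adjusted monthly = $1,198.78 + $6.49 = $1,205.27

$1,205.27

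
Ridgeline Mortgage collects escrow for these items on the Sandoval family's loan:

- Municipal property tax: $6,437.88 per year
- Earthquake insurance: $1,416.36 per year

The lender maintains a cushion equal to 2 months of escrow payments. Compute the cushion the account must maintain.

$1,309.04

Municipal property tax — $6,437.88 annually
Earthquake insurance — $1,416.36 annually
Total per year = $6,437.88 + $1,416.36 = $7,854.24
Monthly escrow = $7,854.24 ÷ 12 = $654.52
Required cushion = 2 × $654.52 = $1,309.04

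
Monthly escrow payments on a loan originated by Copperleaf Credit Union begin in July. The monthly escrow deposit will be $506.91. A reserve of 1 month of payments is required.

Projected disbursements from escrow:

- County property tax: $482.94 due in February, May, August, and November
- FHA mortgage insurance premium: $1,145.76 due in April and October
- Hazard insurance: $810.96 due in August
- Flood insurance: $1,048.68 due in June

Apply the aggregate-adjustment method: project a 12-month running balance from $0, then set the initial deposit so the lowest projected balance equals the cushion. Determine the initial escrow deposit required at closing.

Cushion = 1 × $506.91 = $506.91
Trial balance (start $0, +$506.91 each month, − disbursements):
  Jul: +$506.91 → $506.91
  Aug: +$506.91 − $1,293.90 → -$280.08
  Sep: +$506.91 → $226.83
  Oct: +$506.91 − $1,145.76 → -$412.02
  Nov: +$506.91 − $482.94 → -$388.05
  Dec: +$506.91 → $118.86
  Jan: +$506.91 → $625.77
  Feb: +$506.91 − $482.94 → $649.74
  Mar: +$506.91 → $1,156.65
  Apr: +$506.91 − $1,145.76 → $517.80
  May: +$506.91 − $482.94 → $541.77
  Jun: +$506.91 − $1,048.68 → $0.00
Lowest trial balance = -$412.02 (Oct)
Initial deposit = cushion − low point = $506.91 − (-$412.02) = $918.93

$918.93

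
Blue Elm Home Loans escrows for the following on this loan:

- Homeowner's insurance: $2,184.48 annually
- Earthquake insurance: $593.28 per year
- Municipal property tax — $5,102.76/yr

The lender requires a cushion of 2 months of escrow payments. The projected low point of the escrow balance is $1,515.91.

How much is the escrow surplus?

$202.49

Homeowner's insurance = $2,184.48
Earthquake insurance = $593.28
Municipal property tax = $5,102.76
Yearly total = $2,184.48 + $593.28 + $5,102.76 = $7,880.52
Per month = $7,880.52 ÷ 12 = $656.71
Cushion = 2 × $656.71 = $1,313.42
Surplus = $1,515.91 − $1,313.42 = $202.49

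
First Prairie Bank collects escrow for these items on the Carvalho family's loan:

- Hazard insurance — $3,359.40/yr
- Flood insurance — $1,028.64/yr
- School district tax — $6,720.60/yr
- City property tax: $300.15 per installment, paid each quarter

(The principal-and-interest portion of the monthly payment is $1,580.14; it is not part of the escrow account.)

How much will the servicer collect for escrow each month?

$1,025.77

Hazard insurance = $3,359.40 annually
Flood insurance = $1,028.64 annually
School district tax = $6,720.60 annually
City property tax = $300.15 × 4 = $1,200.60 annually
Yearly total = $3,359.40 + $1,028.64 + $6,720.60 + $1,200.60 = $12,309.24
Monthly = $12,309.24 / 12 = $1,025.77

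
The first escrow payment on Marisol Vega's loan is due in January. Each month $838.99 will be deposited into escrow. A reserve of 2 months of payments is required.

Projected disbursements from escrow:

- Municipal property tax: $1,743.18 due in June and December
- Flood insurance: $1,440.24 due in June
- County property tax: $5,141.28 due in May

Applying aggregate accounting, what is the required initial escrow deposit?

$4,968.74

Cushion = 2 × $838.99 = $1,677.98
Trial balance (start $0, +$838.99 each month, − disbursements):
  Jan: +$838.99 → $838.99
  Feb: +$838.99 → $1,677.98
  Mar: +$838.99 → $2,516.97
  Apr: +$838.99 → $3,355.96
  May: +$838.99 − $5,141.28 → -$946.33
  Jun: +$838.99 − $3,183.42 → -$3,290.76
  Jul: +$838.99 → -$2,451.77
  Aug: +$838.99 → -$1,612.78
  Sep: +$838.99 → -$773.79
  Oct: +$838.99 → $65.20
  Nov: +$838.99 → $904.19
  Dec: +$838.99 − $1,743.18 → $0.00
Lowest trial balance = -$3,290.76 (Jun)
Initial deposit = cushion − low point = $1,677.98 − (-$3,290.76) = $4,968.74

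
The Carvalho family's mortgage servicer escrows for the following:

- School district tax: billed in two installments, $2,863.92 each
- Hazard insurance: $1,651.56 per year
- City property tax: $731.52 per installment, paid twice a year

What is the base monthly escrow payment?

$736.87

School district tax = $2,863.92 × 2 = $5,727.84
Hazard insurance = $1,651.56
City property tax = $731.52 × 2 = $1,463.04
Combined annual = $8,842.44
Base monthly escrow = $8,842.44 ÷ 12 = $736.87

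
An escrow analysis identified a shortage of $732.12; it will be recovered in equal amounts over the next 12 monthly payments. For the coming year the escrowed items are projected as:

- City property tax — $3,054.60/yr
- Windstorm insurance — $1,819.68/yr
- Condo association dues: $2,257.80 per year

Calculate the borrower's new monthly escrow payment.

$655.35

City property tax: $3,054.60 annually
Windstorm insurance: $1,819.68 annually
Condo association dues: $2,257.80 annually
Annual escrow total = $3,054.60 + $1,819.68 + $2,257.80 = $7,132.08
Per month = $7,132.08 / 12 = $594.34
Shortage spread = $732.12 ÷ 12 = $61.01/mo
New monthly escrow = $594.34 + $61.01 = $655.35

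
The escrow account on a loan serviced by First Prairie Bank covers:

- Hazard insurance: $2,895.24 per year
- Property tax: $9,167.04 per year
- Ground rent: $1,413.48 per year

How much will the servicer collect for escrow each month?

Hazard insurance: $2,895.24 per year
Property tax: $9,167.04 per year
Ground rent: $1,413.48 per year
Combined annual = $2,895.24 + $9,167.04 + $1,413.48 = $13,475.76
Monthly = $13,475.76 / 12 = $1,122.98

$1,122.98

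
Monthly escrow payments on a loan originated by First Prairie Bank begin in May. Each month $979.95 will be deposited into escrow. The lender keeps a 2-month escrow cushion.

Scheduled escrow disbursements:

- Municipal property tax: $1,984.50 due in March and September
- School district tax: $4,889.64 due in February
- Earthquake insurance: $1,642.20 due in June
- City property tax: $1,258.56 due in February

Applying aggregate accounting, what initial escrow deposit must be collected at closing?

Cushion = 2 × $979.95 = $1,959.90
Trial balance (start $0, +$979.95 each month, − disbursements):
  May: +$979.95 → $979.95
  Jun: +$979.95 − $1,642.20 → $317.70
  Jul: +$979.95 → $1,297.65
  Aug: +$979.95 → $2,277.60
  Sep: +$979.95 − $1,984.50 → $1,273.05
  Oct: +$979.95 → $2,253.00
  Nov: +$979.95 → $3,232.95
  Dec: +$979.95 → $4,212.90
  Jan: +$979.95 → $5,192.85
  Feb: +$979.95 − $6,148.20 → $24.60
  Mar: +$979.95 − $1,984.50 → -$979.95
  Apr: +$979.95 → $0.00
Lowest trial balance = -$979.95 (Mar)
Initial deposit = cushion − low point = $1,959.90 − (-$979.95) = $2,939.85

$2,939.85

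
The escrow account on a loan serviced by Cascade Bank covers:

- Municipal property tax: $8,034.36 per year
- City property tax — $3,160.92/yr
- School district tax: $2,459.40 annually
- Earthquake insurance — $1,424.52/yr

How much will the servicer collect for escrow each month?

Municipal property tax = $8,034.36 annually
City property tax = $3,160.92 annually
School district tax = $2,459.40 annually
Earthquake insurance = $1,424.52 annually
Yearly total = $8,034.36 + $3,160.92 + $2,459.40 + $1,424.52 = $15,079.20
Monthly escrow = $15,079.20 / 12 = $1,256.60

$1,256.60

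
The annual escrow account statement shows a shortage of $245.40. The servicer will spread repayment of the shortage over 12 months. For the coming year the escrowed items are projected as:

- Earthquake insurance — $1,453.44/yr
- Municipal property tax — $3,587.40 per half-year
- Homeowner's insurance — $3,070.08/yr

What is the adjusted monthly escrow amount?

Earthquake insurance — $1,453.44 per year
Municipal property tax — $3,587.40 × 2 = $7,174.80 per year
Homeowner's insurance — $3,070.08 per year
Yearly total = $1,453.44 + $7,174.80 + $3,070.08 = $11,698.32
Per month = $11,698.32 / 12 = $974.86
Shortage spread = $245.40 ÷ 12 = $20.45/mo
New monthly escrow = $974.86 + $20.45 = $995.31

$995.31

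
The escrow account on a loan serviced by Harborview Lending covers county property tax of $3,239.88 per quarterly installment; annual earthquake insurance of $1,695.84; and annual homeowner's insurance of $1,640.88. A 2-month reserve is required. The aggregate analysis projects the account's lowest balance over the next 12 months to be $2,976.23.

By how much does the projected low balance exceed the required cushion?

County property tax: $3,239.88 × 4 = $12,959.52
Earthquake insurance: $1,695.84
Homeowner's insurance: $1,640.88
Total annual escrow = $16,296.24
Monthly escrow = $16,296.24 / 12 = $1,358.02
Required reserve = 2 × $1,358.02 = $2,716.04
Excess over cushion: $2,976.23 − $2,716.04 = $260.19

$260.19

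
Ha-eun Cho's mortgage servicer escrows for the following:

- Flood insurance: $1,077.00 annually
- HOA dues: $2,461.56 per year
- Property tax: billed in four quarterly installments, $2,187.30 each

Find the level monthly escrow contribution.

$1,023.98

Flood insurance — $1,077.00 per year
HOA dues — $2,461.56 per year
Property tax — $2,187.30 × 4 = $8,749.20 per year
Total per year = $1,077.00 + $2,461.56 + $8,749.20 = $12,287.76
Monthly escrow = $12,287.76 ÷ 12 = $1,023.98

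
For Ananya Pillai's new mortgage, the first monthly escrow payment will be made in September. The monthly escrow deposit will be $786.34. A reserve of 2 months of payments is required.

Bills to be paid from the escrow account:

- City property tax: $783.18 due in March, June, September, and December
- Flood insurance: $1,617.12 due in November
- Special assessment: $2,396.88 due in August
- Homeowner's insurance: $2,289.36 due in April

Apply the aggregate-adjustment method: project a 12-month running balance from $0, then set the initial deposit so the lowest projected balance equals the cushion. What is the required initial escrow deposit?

Cushion = 2 × $786.34 = $1,572.68
Trial balance (start $0, +$786.34 each month, − disbursements):
  Sep: +$786.34 − $783.18 → $3.16
  Oct: +$786.34 → $789.50
  Nov: +$786.34 − $1,617.12 → -$41.28
  Dec: +$786.34 − $783.18 → -$38.12
  Jan: +$786.34 → $748.22
  Feb: +$786.34 → $1,534.56
  Mar: +$786.34 − $783.18 → $1,537.72
  Apr: +$786.34 − $2,289.36 → $34.70
  May: +$786.34 → $821.04
  Jun: +$786.34 − $783.18 → $824.20
  Jul: +$786.34 → $1,610.54
  Aug: +$786.34 − $2,396.88 → $0.00
Lowest trial balance = -$41.28 (Nov)
Initial deposit = cushion − low point = $1,572.68 − (-$41.28) = $1,613.96

$1,613.96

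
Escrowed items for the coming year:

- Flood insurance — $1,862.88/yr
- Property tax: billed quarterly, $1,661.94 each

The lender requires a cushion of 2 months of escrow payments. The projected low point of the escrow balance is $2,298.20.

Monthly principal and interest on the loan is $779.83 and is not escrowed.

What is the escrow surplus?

Flood insurance — $1,862.88 per year
Property tax — $1,661.94 × 4 = $6,647.76 per year
Yearly total = $1,862.88 + $6,647.76 = $8,510.64
Monthly escrow = $8,510.64 / 12 = $709.22
Required cushion = 2 × $709.22 = $1,418.44
Surplus = $2,298.20 − $1,418.44 = $879.76

$879.76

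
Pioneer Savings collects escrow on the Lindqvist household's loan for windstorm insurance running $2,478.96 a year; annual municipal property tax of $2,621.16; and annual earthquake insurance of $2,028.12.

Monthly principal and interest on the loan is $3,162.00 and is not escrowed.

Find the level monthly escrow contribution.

$594.02

Windstorm insurance = $2,478.96 annually
Municipal property tax = $2,621.16 annually
Earthquake insurance = $2,028.12 annually
Total annual escrow = $7,128.24
Per month = $7,128.24 ÷ 12 = $594.02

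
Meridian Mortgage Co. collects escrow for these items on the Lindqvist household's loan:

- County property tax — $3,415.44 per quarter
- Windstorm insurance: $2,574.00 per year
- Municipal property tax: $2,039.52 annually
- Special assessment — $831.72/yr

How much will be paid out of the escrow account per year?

$19,107.00

County property tax — $3,415.44 × 4 = $13,661.76 per year
Windstorm insurance — $2,574.00 per year
Municipal property tax — $2,039.52 per year
Special assessment — $831.72 per year
Total per year = $13,661.76 + $2,574.00 + $2,039.52 + $831.72 = $19,107.00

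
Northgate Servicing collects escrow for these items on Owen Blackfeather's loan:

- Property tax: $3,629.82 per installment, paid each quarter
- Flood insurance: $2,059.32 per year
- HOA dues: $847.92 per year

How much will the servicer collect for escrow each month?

Property tax = $3,629.82 × 4 = $14,519.28
Flood insurance = $2,059.32
HOA dues = $847.92
Total per year = $17,426.52
Per month = $17,426.52 / 12 = $1,452.21

$1,452.21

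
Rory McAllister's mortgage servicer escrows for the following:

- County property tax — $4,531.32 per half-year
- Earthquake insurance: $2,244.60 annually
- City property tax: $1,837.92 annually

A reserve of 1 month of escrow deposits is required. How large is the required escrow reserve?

$1,095.43

County property tax = $4,531.32 × 2 = $9,062.64
Earthquake insurance = $2,244.60
City property tax = $1,837.92
Yearly total = $9,062.64 + $2,244.60 + $1,837.92 = $13,145.16
Per month = $13,145.16 ÷ 12 = $1,095.43
Cushion = 1 × $1,095.43 = $1,095.43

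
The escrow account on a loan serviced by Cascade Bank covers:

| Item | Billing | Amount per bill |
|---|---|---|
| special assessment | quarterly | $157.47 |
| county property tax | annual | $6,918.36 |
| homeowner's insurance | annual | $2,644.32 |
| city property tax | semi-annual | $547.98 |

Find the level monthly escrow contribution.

$940.71

Special assessment — $157.47 × 4 = $629.88/yr
County property tax — $6,918.36/yr
Homeowner's insurance — $2,644.32/yr
City property tax — $547.98 × 2 = $1,095.96/yr
Total per year = $629.88 + $6,918.36 + $2,644.32 + $1,095.96 = $11,288.52
Monthly escrow = $11,288.52 ÷ 12 = $940.71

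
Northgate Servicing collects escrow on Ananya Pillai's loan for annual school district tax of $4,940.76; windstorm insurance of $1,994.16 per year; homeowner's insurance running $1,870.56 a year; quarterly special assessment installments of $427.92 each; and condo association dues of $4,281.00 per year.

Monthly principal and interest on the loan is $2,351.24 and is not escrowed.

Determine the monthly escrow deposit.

$1,233.18

School district tax — $4,940.76 annually
Windstorm insurance — $1,994.16 annually
Homeowner's insurance — $1,870.56 annually
Special assessment — $427.92 × 4 = $1,711.68 annually
Condo association dues — $4,281.00 annually
Total per year = $4,940.76 + $1,994.16 + $1,870.56 + $1,711.68 + $4,281.00 = $14,798.16
Base monthly escrow = $14,798.16 / 12 = $1,233.18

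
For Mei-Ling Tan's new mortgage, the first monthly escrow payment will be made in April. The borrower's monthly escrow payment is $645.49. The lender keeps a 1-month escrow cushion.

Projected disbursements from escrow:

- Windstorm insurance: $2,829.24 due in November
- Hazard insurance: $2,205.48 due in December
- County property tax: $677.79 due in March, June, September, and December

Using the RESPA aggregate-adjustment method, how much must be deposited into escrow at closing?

Cushion = 1 × $645.49 = $645.49
Trial balance (start $0, +$645.49 each month, − disbursements):
  Apr: +$645.49 → $645.49
  May: +$645.49 → $1,290.98
  Jun: +$645.49 − $677.79 → $1,258.68
  Jul: +$645.49 → $1,904.17
  Aug: +$645.49 → $2,549.66
  Sep: +$645.49 − $677.79 → $2,517.36
  Oct: +$645.49 → $3,162.85
  Nov: +$645.49 − $2,829.24 → $979.10
  Dec: +$645.49 − $2,883.27 → -$1,258.68
  Jan: +$645.49 → -$613.19
  Feb: +$645.49 → $32.30
  Mar: +$645.49 − $677.79 → $0.00
Lowest trial balance = -$1,258.68 (Dec)
Initial deposit = cushion − low point = $645.49 − (-$1,258.68) = $1,904.17

$1,904.17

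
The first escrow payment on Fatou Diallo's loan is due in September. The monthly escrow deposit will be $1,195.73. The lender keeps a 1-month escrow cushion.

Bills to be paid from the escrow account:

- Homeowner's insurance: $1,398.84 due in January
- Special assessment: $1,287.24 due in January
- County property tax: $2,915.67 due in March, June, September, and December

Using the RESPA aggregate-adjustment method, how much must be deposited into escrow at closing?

Cushion = 1 × $1,195.73 = $1,195.73
Trial balance (start $0, +$1,195.73 each month, − disbursements):
  Sep: +$1,195.73 − $2,915.67 → -$1,719.94
  Oct: +$1,195.73 → -$524.21
  Nov: +$1,195.73 → $671.52
  Dec: +$1,195.73 − $2,915.67 → -$1,048.42
  Jan: +$1,195.73 − $2,686.08 → -$2,538.77
  Feb: +$1,195.73 → -$1,343.04
  Mar: +$1,195.73 − $2,915.67 → -$3,062.98
  Apr: +$1,195.73 → -$1,867.25
  May: +$1,195.73 → -$671.52
  Jun: +$1,195.73 − $2,915.67 → -$2,391.46
  Jul: +$1,195.73 → -$1,195.73
  Aug: +$1,195.73 → $0.00
Lowest trial balance = -$3,062.98 (Mar)
Initial deposit = cushion − low point = $1,195.73 − (-$3,062.98) = $4,258.71

$4,258.71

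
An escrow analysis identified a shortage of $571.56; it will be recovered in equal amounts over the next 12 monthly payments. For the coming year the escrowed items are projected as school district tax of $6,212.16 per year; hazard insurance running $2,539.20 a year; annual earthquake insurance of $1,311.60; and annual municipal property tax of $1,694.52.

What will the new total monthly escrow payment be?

School district tax — $6,212.16
Hazard insurance — $2,539.20
Earthquake insurance — $1,311.60
Municipal property tax — $1,694.52
Combined annual = $11,757.48
Base monthly escrow = $11,757.48 / 12 = $979.79
Monthly shortage recovery: $571.56 ÷ 12 = $47.63
New monthly escrow = $979.79 + $47.63 = $1,027.42

$1,027.42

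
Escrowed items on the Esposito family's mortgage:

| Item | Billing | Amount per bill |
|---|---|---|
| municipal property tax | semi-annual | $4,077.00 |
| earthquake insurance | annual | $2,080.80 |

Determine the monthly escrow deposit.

$852.90

Municipal property tax: $4,077.00 × 2 = $8,154.00 annually
Earthquake insurance: $2,080.80 annually
Yearly total = $8,154.00 + $2,080.80 = $10,234.80
Monthly escrow = $10,234.80 / 12 = $852.90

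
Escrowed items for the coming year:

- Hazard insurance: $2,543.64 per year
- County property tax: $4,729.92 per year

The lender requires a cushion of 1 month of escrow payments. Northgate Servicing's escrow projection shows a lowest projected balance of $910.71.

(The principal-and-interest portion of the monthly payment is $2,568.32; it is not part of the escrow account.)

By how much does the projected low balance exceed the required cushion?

$304.58

Hazard insurance — $2,543.64
County property tax — $4,729.92
Total annual escrow = $7,273.56
Per month = $7,273.56 ÷ 12 = $606.13
Cushion = 1 × $606.13 = $606.13
Surplus = $910.71 − $606.13 = $304.58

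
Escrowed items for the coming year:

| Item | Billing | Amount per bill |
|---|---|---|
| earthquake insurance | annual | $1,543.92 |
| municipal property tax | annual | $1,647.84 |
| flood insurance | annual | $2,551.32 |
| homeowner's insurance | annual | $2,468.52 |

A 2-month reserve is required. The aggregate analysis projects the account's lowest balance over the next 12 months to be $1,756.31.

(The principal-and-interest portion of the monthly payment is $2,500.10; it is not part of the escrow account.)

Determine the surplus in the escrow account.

Earthquake insurance = $1,543.92/yr
Municipal property tax = $1,647.84/yr
Flood insurance = $2,551.32/yr
Homeowner's insurance = $2,468.52/yr
Yearly total = $1,543.92 + $1,647.84 + $2,551.32 + $2,468.52 = $8,211.60
Per month = $8,211.60 / 12 = $684.30
Required cushion = 2 × $684.30 = $1,368.60
Surplus = $1,756.31 − $1,368.60 = $387.71

$387.71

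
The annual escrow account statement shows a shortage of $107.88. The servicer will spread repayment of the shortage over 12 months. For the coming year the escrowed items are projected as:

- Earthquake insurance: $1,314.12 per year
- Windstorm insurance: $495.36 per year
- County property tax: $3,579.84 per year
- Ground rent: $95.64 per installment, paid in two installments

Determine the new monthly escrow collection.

Earthquake insurance: $1,314.12/yr
Windstorm insurance: $495.36/yr
County property tax: $3,579.84/yr
Ground rent: $95.64 × 2 = $191.28/yr
Total per year = $5,580.60
Monthly escrow = $5,580.60 / 12 = $465.05
Monthly shortage recovery: $107.88 ÷ 12 = $8.99
Adjusted monthly = $465.05 + $8.99 = $474.04

$474.04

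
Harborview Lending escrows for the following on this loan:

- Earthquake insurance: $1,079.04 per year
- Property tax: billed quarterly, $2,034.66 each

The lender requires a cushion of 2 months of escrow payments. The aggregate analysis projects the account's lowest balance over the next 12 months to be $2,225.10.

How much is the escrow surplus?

Earthquake insurance = $1,079.04/yr
Property tax = $2,034.66 × 4 = $8,138.64/yr
Annual escrow total = $1,079.04 + $8,138.64 = $9,217.68
Monthly escrow = $9,217.68 ÷ 12 = $768.14
Required reserve = 2 × $768.14 = $1,536.28
Excess over cushion: $2,225.10 − $1,536.28 = $688.82

$688.82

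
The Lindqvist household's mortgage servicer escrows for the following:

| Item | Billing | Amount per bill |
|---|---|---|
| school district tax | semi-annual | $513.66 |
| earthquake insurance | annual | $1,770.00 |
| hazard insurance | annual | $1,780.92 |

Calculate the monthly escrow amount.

$381.52

School district tax: $513.66 × 2 = $1,027.32/yr
Earthquake insurance: $1,770.00/yr
Hazard insurance: $1,780.92/yr
Combined annual = $4,578.24
Monthly escrow = $4,578.24 ÷ 12 = $381.52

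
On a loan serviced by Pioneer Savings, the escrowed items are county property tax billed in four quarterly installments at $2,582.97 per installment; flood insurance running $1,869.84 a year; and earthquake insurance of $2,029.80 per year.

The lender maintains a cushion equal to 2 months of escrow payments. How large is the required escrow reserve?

County property tax: $2,582.97 × 4 = $10,331.88
Flood insurance: $1,869.84
Earthquake insurance: $2,029.80
Total per year = $10,331.88 + $1,869.84 + $2,029.80 = $14,231.52
Monthly = $14,231.52 ÷ 12 = $1,185.96
Required cushion = 2 × $1,185.96 = $2,371.92

$2,371.92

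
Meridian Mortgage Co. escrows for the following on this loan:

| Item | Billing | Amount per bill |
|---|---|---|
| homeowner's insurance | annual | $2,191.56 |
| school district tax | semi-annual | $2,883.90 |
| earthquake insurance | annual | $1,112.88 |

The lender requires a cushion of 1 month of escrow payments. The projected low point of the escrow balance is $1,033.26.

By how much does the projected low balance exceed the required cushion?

Homeowner's insurance: $2,191.56/yr
School district tax: $2,883.90 × 2 = $5,767.80/yr
Earthquake insurance: $1,112.88/yr
Total per year = $2,191.56 + $5,767.80 + $1,112.88 = $9,072.24
Monthly = $9,072.24 ÷ 12 = $756.02
Cushion = 1 × $756.02 = $756.02
Excess over cushion: $1,033.26 − $756.02 = $277.24

$277.24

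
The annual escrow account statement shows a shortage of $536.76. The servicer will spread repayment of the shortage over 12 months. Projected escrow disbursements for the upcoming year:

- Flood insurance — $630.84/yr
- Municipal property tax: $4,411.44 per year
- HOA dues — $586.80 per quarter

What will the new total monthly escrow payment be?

Flood insurance — $630.84/yr
Municipal property tax — $4,411.44/yr
HOA dues — $586.80 × 4 = $2,347.20/yr
Combined annual = $630.84 + $4,411.44 + $2,347.20 = $7,389.48
Monthly = $7,389.48 / 12 = $615.79
Shortage spread = $536.76 ÷ 12 = $44.73/mo
Adjusted monthly = $615.79 + $44.73 = $660.52

$660.52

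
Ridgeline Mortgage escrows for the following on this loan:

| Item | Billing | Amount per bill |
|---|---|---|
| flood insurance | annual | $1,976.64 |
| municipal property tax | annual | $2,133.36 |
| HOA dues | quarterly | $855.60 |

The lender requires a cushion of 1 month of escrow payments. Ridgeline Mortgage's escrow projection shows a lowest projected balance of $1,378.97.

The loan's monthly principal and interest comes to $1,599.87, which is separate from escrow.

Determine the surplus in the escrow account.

$751.27

Flood insurance — $1,976.64/yr
Municipal property tax — $2,133.36/yr
HOA dues — $855.60 × 4 = $3,422.40/yr
Combined annual = $1,976.64 + $2,133.36 + $3,422.40 = $7,532.40
Per month = $7,532.40 ÷ 12 = $627.70
Required cushion = 1 × $627.70 = $627.70
Excess over cushion: $1,378.97 − $627.70 = $751.27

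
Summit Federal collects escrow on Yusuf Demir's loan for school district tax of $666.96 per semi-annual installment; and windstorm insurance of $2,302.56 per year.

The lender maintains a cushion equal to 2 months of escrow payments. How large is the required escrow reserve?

$606.08

School district tax: $666.96 × 2 = $1,333.92/yr
Windstorm insurance: $2,302.56/yr
Combined annual = $1,333.92 + $2,302.56 = $3,636.48
Base monthly escrow = $3,636.48 ÷ 12 = $303.04
Cushion = 2 × $303.04 = $606.08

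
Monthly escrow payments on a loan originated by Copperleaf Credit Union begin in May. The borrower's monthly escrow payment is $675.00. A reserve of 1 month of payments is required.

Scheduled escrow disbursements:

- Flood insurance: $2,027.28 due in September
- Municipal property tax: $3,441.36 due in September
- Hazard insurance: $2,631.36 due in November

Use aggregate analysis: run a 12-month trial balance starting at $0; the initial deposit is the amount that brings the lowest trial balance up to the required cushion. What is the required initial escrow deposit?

$4,050.00

Cushion = 1 × $675.00 = $675.00
Trial balance (start $0, +$675.00 each month, − disbursements):
  May: +$675.00 → $675.00
  Jun: +$675.00 → $1,350.00
  Jul: +$675.00 → $2,025.00
  Aug: +$675.00 → $2,700.00
  Sep: +$675.00 − $5,468.64 → -$2,093.64
  Oct: +$675.00 → -$1,418.64
  Nov: +$675.00 − $2,631.36 → -$3,375.00
  Dec: +$675.00 → -$2,700.00
  Jan: +$675.00 → -$2,025.00
  Feb: +$675.00 → -$1,350.00
  Mar: +$675.00 → -$675.00
  Apr: +$675.00 → $0.00
Lowest trial balance = -$3,375.00 (Nov)
Initial deposit = cushion − low point = $675.00 − (-$3,375.00) = $4,050.00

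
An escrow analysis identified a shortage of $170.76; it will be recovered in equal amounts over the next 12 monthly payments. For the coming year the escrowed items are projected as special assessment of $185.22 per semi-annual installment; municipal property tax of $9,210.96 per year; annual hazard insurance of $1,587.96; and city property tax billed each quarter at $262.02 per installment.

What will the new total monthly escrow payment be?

Special assessment — $185.22 × 2 = $370.44 per year
Municipal property tax — $9,210.96 per year
Hazard insurance — $1,587.96 per year
City property tax — $262.02 × 4 = $1,048.08 per year
Yearly total = $12,217.44
Monthly = $12,217.44 / 12 = $1,018.12
Shortage per month = $170.76 / 12 = $14.23
New monthly escrow = $1,018.12 + $14.23 = $1,032.35

$1,032.35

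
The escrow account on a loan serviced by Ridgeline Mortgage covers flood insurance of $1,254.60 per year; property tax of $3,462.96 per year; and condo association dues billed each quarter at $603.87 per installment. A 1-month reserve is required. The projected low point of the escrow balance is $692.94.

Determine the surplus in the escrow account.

Flood insurance — $1,254.60
Property tax — $3,462.96
Condo association dues — $603.87 × 4 = $2,415.48
Annual escrow total = $1,254.60 + $3,462.96 + $2,415.48 = $7,133.04
Monthly escrow = $7,133.04 / 12 = $594.42
Required cushion = 1 × $594.42 = $594.42
Excess over cushion: $692.94 − $594.42 = $98.52

$98.52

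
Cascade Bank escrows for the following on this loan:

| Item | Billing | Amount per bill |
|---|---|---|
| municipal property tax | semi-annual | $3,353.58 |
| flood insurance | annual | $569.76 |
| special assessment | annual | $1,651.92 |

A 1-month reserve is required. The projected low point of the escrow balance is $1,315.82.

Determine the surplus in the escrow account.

Municipal property tax = $3,353.58 × 2 = $6,707.16/yr
Flood insurance = $569.76/yr
Special assessment = $1,651.92/yr
Annual escrow total = $6,707.16 + $569.76 + $1,651.92 = $8,928.84
Base monthly escrow = $8,928.84 ÷ 12 = $744.07
Required reserve = 1 × $744.07 = $744.07
Excess over cushion: $1,315.82 − $744.07 = $571.75

$571.75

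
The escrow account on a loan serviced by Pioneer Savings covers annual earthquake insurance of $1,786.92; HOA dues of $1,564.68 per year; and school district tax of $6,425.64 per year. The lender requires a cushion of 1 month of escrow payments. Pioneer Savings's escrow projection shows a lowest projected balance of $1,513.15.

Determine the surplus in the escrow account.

$698.38

Earthquake insurance: $1,786.92/yr
HOA dues: $1,564.68/yr
School district tax: $6,425.64/yr
Annual escrow total = $9,777.24
Base monthly escrow = $9,777.24 ÷ 12 = $814.77
Required cushion = 1 × $814.77 = $814.77
Excess over cushion: $1,513.15 − $814.77 = $698.38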